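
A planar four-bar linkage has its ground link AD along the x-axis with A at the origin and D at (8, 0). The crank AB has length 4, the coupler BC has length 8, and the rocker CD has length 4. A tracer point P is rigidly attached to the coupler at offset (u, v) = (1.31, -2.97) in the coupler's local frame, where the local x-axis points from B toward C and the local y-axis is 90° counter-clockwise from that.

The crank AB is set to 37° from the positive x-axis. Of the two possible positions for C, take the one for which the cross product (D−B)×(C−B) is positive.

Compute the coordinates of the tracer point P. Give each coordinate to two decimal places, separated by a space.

4.50 -0.56

A=(0,0), D=(8.00,0)
B = A + 4.00·(cos37°, sin37°) = (3.1945, 2.4073)
|BD| = 5.3747
circle(B,8.00) ∩ circle(D,4.00): a=7.1527, h=3.5831
  candidates: C₊=(11.1945,2.4073) cross=19.258; C₋=(7.9849,-4.0000) cross=-19.258
  mode + wants cross > 0 → take C=(11.1945,2.4073) (cross=19.258)
ex = (C−B)/|BC| = (1.0000,0.0000); ey = (-0.0000,1.0000)
P = B + 1.31·ex + -2.97·ey = (4.5045,-0.5627)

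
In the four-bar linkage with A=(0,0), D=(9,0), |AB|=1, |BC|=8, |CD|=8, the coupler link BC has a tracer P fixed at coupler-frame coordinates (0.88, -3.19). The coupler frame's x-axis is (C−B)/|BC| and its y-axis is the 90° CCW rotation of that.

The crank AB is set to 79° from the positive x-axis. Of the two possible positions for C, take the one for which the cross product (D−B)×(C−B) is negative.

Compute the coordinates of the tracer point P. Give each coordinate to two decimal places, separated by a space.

-2.24 -1.26

A=(0,0), D=(9.00,0)
B = A + 1.00·(cos79°, sin79°) = (0.1908, 0.9816)
|BD| = 8.8637
circle(B,8.00) ∩ circle(D,8.00): a=4.4319, h=6.6602
  candidates: C₊=(5.3330,7.1101) cross=59.034; C₋=(3.8578,-6.1284) cross=-59.034
  mode - wants cross < 0 → take C=(3.8578,-6.1284) (cross=-59.034)
ex = (C−B)/|BC| = (0.4584,-0.8888); ey = (0.8888,0.4584)
P = B + 0.88·ex + -3.19·ey = (-2.2410,-1.2627)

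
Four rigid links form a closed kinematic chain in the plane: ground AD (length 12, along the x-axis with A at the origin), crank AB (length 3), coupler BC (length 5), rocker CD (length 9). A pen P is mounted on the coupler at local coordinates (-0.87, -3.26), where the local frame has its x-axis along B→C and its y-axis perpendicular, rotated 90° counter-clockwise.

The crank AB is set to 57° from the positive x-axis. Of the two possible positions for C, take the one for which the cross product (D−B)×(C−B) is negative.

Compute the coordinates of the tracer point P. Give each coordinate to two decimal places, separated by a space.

-1.73 2.27

A=(0,0), D=(12.00,0)
B = A + 3.00·(cos57°, sin57°) = (1.6339, 2.5160)
|BD| = 10.6671
circle(B,5.00) ∩ circle(D,9.00): a=2.7086, h=4.2028
  candidates: C₊=(5.2574,5.9613) cross=44.831; C₋=(3.2748,-2.2071) cross=-44.831
  mode - wants cross < 0 → take C=(3.2748,-2.2071) (cross=-44.831)
ex = (C−B)/|BC| = (0.3282,-0.9446); ey = (0.9446,0.3282)
P = B + -0.87·ex + -3.26·ey = (-1.7310,2.2680)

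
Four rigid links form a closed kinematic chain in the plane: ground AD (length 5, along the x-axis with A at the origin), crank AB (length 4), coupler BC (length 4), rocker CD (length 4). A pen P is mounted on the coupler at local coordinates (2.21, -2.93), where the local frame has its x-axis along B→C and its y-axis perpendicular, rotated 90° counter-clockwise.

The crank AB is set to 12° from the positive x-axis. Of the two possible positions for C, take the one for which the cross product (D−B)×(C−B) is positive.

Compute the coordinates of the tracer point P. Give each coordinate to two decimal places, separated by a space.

7.52 0.18

A=(0,0), D=(5.00,0)
B = A + 4.00·(cos12°, sin12°) = (3.9126, 0.8316)
|BD| = 1.3690
circle(B,4.00) ∩ circle(D,4.00): a=0.6845, h=3.9410
  candidates: C₊=(6.8504,3.5463) cross=5.395; C₋=(2.0622,-2.7146) cross=-5.395
  mode + wants cross > 0 → take C=(6.8504,3.5463) (cross=5.395)
ex = (C−B)/|BC| = (0.7345,0.6787); ey = (-0.6787,0.7345)
P = B + 2.21·ex + -2.93·ey = (7.5242,0.1795)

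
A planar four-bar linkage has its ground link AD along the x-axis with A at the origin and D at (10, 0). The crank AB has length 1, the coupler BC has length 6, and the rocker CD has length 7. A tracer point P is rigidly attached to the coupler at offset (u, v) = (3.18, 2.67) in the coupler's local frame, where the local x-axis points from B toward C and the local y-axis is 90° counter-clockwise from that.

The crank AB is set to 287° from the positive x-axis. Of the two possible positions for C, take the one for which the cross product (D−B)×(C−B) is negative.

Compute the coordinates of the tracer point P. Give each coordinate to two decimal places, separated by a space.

A=(0,0), D=(10.00,0)
B = A + 1.00·(cos287°, sin287°) = (0.2924, -0.9563)
|BD| = 9.7546
circle(B,6.00) ∩ circle(D,7.00): a=4.2110, h=4.2741
  candidates: C₊=(4.0640,3.7100) cross=41.692; C₋=(4.9021,-4.7970) cross=-41.692
  mode - wants cross < 0 → take C=(4.9021,-4.7970) (cross=-41.692)
ex = (C−B)/|BC| = (0.7683,-0.6401); ey = (0.6401,0.7683)
P = B + 3.18·ex + 2.67·ey = (4.4446,-0.9406)

4.44 -0.94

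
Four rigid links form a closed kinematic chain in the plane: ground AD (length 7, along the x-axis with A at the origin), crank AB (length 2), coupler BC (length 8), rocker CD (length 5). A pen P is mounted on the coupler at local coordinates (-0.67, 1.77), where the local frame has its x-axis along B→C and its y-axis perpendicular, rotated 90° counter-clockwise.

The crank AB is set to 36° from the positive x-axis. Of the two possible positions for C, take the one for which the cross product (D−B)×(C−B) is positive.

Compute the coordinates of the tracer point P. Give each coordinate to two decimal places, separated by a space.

0.24 2.48

A=(0,0), D=(7.00,0)
B = A + 2.00·(cos36°, sin36°) = (1.6180, 1.1756)
|BD| = 5.5089
circle(B,8.00) ∩ circle(D,5.00): a=6.2942, h=4.9379
  candidates: C₊=(8.8210,4.6566) cross=27.202; C₋=(6.7135,-4.9918) cross=-27.202
  mode + wants cross > 0 → take C=(8.8210,4.6566) (cross=27.202)
ex = (C−B)/|BC| = (0.9004,0.4351); ey = (-0.4351,0.9004)
P = B + -0.67·ex + 1.77·ey = (0.2446,2.4777)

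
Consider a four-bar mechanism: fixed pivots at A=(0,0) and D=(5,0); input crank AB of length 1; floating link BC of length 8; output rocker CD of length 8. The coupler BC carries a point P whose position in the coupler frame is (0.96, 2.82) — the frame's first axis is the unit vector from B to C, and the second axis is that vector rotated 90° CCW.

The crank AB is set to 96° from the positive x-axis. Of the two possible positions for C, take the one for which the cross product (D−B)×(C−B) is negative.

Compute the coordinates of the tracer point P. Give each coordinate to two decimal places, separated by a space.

2.82 0.43

A=(0,0), D=(5.00,0)
B = A + 1.00·(cos96°, sin96°) = (-0.1045, 0.9945)
|BD| = 5.2005
circle(B,8.00) ∩ circle(D,8.00): a=2.6003, h=7.5656
  candidates: C₊=(3.8946,7.9233) cross=39.345; C₋=(1.0009,-6.9287) cross=-39.345
  mode - wants cross < 0 → take C=(1.0009,-6.9287) (cross=-39.345)
ex = (C−B)/|BC| = (0.1382,-0.9904); ey = (0.9904,0.1382)
P = B + 0.96·ex + 2.82·ey = (2.8211,0.4334)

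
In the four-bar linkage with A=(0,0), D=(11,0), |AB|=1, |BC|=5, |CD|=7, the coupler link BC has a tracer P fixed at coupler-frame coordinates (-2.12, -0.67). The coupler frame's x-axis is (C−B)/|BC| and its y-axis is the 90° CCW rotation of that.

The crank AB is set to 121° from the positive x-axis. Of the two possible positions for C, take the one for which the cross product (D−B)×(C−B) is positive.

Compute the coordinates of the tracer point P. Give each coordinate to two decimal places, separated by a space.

-2.40 -0.32

A=(0,0), D=(11.00,0)
B = A + 1.00·(cos121°, sin121°) = (-0.5150, 0.8572)
|BD| = 11.5469
circle(B,5.00) ∩ circle(D,7.00): a=4.7342, h=1.6085
  candidates: C₊=(4.3255,2.1098) cross=18.573; C₋=(4.0867,-1.0983) cross=-18.573
  mode + wants cross > 0 → take C=(4.3255,2.1098) (cross=18.573)
ex = (C−B)/|BC| = (0.9681,0.2505); ey = (-0.2505,0.9681)
P = B + -2.12·ex + -0.67·ey = (-2.3996,-0.3226)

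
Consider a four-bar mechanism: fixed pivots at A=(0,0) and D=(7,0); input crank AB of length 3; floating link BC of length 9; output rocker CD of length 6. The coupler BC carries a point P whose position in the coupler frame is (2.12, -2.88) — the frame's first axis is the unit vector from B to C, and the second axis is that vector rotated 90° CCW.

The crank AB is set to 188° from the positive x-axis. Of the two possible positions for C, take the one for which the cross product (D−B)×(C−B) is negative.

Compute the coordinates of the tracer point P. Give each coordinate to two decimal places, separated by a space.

A=(0,0), D=(7.00,0)
B = A + 3.00·(cos188°, sin188°) = (-2.9708, -0.4175)
|BD| = 9.9795
circle(B,9.00) ∩ circle(D,6.00): a=7.2444, h=5.3403
  candidates: C₊=(4.0438,5.2212) cross=53.294; C₋=(4.4907,-5.4501) cross=-53.294
  mode - wants cross < 0 → take C=(4.4907,-5.4501) (cross=-53.294)
ex = (C−B)/|BC| = (0.8291,-0.5592); ey = (0.5592,0.8291)
P = B + 2.12·ex + -2.88·ey = (-2.8236,-3.9906)

-2.82 -3.99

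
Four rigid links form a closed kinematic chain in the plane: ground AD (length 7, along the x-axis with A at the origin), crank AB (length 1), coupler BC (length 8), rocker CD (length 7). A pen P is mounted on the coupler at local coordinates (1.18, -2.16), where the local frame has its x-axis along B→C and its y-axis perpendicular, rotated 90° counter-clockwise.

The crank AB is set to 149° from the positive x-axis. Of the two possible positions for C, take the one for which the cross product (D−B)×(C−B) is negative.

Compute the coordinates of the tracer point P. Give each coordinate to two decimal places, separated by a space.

-1.99 -1.67

A=(0,0), D=(7.00,0)
B = A + 1.00·(cos149°, sin149°) = (-0.8572, 0.5150)
|BD| = 7.8740
circle(B,8.00) ∩ circle(D,7.00): a=4.8895, h=6.3319
  candidates: C₊=(4.4360,6.5135) cross=49.857; C₋=(3.6077,-6.1231) cross=-49.857
  mode - wants cross < 0 → take C=(3.6077,-6.1231) (cross=-49.857)
ex = (C−B)/|BC| = (0.5581,-0.8298); ey = (0.8298,0.5581)
P = B + 1.18·ex + -2.16·ey = (-1.9909,-1.6696)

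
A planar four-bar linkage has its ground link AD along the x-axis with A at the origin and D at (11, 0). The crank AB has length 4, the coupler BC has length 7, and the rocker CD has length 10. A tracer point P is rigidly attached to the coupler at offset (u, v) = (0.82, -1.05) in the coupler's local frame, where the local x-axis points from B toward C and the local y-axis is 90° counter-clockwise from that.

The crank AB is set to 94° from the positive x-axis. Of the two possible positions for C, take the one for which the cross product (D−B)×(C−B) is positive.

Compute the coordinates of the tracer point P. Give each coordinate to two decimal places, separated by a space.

1.01 3.65

A=(0,0), D=(11.00,0)
B = A + 4.00·(cos94°, sin94°) = (-0.2790, 3.9903)
|BD| = 11.9641
circle(B,7.00) ∩ circle(D,10.00): a=3.8506, h=5.8457
  candidates: C₊=(5.3008,8.2170) cross=69.939; C₋=(1.4015,-2.8050) cross=-69.939
  mode + wants cross > 0 → take C=(5.3008,8.2170) (cross=69.939)
ex = (C−B)/|BC| = (0.7971,0.6038); ey = (-0.6038,0.7971)
P = B + 0.82·ex + -1.05·ey = (1.0086,3.6484)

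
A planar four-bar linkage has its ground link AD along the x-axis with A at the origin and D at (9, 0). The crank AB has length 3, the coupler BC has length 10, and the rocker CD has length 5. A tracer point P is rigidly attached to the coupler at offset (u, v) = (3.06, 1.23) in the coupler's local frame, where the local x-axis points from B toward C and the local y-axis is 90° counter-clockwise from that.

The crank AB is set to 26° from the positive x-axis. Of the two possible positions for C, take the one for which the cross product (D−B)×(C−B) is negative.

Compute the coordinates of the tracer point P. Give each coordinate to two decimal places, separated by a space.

5.88 0.45

A=(0,0), D=(9.00,0)
B = A + 3.00·(cos26°, sin26°) = (2.6964, 1.3151)
|BD| = 6.4393
circle(B,10.00) ∩ circle(D,5.00): a=9.0432, h=4.2685
  candidates: C₊=(12.4208,3.6467) cross=27.486; C₋=(10.6773,-4.7103) cross=-27.486
  mode - wants cross < 0 → take C=(10.6773,-4.7103) (cross=-27.486)
ex = (C−B)/|BC| = (0.7981,-0.6025); ey = (0.6025,0.7981)
P = B + 3.06·ex + 1.23·ey = (5.8797,0.4530)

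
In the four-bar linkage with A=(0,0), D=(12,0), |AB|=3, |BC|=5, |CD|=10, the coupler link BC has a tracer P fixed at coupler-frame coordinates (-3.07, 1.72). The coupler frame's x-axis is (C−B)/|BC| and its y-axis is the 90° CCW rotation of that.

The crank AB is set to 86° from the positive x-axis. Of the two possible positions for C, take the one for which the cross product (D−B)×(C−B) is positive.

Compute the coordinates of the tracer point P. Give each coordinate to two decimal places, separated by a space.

-3.26 2.40

A=(0,0), D=(12.00,0)
B = A + 3.00·(cos86°, sin86°) = (0.2093, 2.9927)
|BD| = 12.1646
circle(B,5.00) ∩ circle(D,10.00): a=2.9996, h=4.0003
  candidates: C₊=(4.1008,6.1321) cross=48.662; C₋=(2.1325,-1.6226) cross=-48.662
  mode + wants cross > 0 → take C=(4.1008,6.1321) (cross=48.662)
ex = (C−B)/|BC| = (0.7783,0.6279); ey = (-0.6279,0.7783)
P = B + -3.07·ex + 1.72·ey = (-3.2601,2.4038)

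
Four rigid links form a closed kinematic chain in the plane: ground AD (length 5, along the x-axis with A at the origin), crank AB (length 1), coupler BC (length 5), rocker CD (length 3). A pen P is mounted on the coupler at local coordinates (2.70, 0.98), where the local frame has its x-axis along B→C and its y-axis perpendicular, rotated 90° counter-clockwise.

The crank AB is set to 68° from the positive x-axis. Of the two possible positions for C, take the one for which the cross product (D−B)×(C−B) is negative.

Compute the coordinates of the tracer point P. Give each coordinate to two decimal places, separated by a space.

2.93 -0.39

A=(0,0), D=(5.00,0)
B = A + 1.00·(cos68°, sin68°) = (0.3746, 0.9272)
|BD| = 4.7174
circle(B,5.00) ∩ circle(D,3.00): a=4.0546, h=2.9259
  candidates: C₊=(4.9251,2.9991) cross=13.802; C₋=(3.7750,-2.7385) cross=-13.802
  mode - wants cross < 0 → take C=(3.7750,-2.7385) (cross=-13.802)
ex = (C−B)/|BC| = (0.6801,-0.7331); ey = (0.7331,0.6801)
P = B + 2.70·ex + 0.98·ey = (2.9293,-0.3858)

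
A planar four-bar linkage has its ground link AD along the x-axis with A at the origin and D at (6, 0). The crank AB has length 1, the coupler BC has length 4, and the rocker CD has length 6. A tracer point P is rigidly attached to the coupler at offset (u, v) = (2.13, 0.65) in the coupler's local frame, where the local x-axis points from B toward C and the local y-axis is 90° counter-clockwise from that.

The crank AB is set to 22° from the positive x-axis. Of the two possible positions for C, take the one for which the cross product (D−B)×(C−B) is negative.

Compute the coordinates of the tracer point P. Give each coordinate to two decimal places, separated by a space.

1.73 -1.70

A=(0,0), D=(6.00,0)
B = A + 1.00·(cos22°, sin22°) = (0.9272, 0.3746)
|BD| = 5.0866
circle(B,4.00) ∩ circle(D,6.00): a=0.5774, h=3.9581
  candidates: C₊=(1.7945,4.2794) cross=20.133; C₋=(1.2115,-3.6153) cross=-20.133
  mode - wants cross < 0 → take C=(1.2115,-3.6153) (cross=-20.133)
ex = (C−B)/|BC| = (0.0711,-0.9975); ey = (0.9975,0.0711)
P = B + 2.13·ex + 0.65·ey = (1.7269,-1.7038)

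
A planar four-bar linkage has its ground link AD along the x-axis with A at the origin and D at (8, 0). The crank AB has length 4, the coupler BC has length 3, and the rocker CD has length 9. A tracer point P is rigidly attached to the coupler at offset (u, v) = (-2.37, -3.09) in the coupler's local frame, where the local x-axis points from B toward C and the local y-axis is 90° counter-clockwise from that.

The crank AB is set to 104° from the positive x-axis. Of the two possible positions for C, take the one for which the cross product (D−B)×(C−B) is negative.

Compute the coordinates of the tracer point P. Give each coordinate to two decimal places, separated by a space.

-4.07 6.24

A=(0,0), D=(8.00,0)
B = A + 4.00·(cos104°, sin104°) = (-0.9677, 3.8812)
|BD| = 9.7715
circle(B,3.00) ∩ circle(D,9.00): a=1.2016, h=2.7488
  candidates: C₊=(1.2269,5.9266) cross=26.860; C₋=(-0.9568,0.8812) cross=-26.860
  mode - wants cross < 0 → take C=(-0.9568,0.8812) (cross=-26.860)
ex = (C−B)/|BC| = (0.0036,-1.0000); ey = (1.0000,0.0036)
P = B + -2.37·ex + -3.09·ey = (-4.0663,6.2399)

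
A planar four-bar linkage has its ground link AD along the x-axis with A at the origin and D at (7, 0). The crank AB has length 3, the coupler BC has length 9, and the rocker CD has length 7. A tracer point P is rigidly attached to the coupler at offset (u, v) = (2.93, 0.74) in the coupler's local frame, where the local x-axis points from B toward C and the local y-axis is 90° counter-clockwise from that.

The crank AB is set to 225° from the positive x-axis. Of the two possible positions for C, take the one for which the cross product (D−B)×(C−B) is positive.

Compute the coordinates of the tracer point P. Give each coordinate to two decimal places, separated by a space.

A=(0,0), D=(7.00,0)
B = A + 3.00·(cos225°, sin225°) = (-2.1213, -2.1213)
|BD| = 9.3647
circle(B,9.00) ∩ circle(D,7.00): a=6.3909, h=6.3369
  candidates: C₊=(2.6680,5.4985) cross=59.343; C₋=(5.5389,-6.8458) cross=-59.343
  mode + wants cross > 0 → take C=(2.6680,5.4985) (cross=59.343)
ex = (C−B)/|BC| = (0.5321,0.8467); ey = (-0.8467,0.5321)
P = B + 2.93·ex + 0.74·ey = (-1.1886,0.7532)

-1.19 0.75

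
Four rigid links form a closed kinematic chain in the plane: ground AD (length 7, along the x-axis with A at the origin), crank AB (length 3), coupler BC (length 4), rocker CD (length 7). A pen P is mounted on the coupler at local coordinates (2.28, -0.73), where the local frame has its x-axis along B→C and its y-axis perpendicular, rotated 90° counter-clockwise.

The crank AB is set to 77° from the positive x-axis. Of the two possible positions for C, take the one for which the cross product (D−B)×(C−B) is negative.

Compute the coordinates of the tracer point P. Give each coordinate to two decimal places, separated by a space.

A=(0,0), D=(7.00,0)
B = A + 3.00·(cos77°, sin77°) = (0.6749, 2.9231)
|BD| = 6.9679
circle(B,4.00) ∩ circle(D,7.00): a=1.1160, h=3.8412
  candidates: C₊=(3.2993,5.9418) cross=26.765; C₋=(0.0765,-1.0319) cross=-26.765
  mode - wants cross < 0 → take C=(0.0765,-1.0319) (cross=-26.765)
ex = (C−B)/|BC| = (-0.1496,-0.9887); ey = (0.9887,-0.1496)
P = B + 2.28·ex + -0.73·ey = (-0.3880,0.7780)

-0.39 0.78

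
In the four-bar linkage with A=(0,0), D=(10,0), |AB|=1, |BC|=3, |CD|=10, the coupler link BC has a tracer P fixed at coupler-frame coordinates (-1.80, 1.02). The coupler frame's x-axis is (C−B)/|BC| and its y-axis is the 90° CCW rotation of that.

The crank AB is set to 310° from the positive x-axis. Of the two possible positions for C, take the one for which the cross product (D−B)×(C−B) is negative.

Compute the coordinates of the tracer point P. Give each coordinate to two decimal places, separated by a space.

1.61 1.06

A=(0,0), D=(10.00,0)
B = A + 1.00·(cos310°, sin310°) = (0.6428, -0.7660)
|BD| = 9.3885
circle(B,3.00) ∩ circle(D,10.00): a=-0.1521, h=2.9961
  candidates: C₊=(0.2467,2.2077) cross=28.129; C₋=(0.7357,-3.7646) cross=-28.129
  mode - wants cross < 0 → take C=(0.7357,-3.7646) (cross=-28.129)
ex = (C−B)/|BC| = (0.0310,-0.9995); ey = (0.9995,0.0310)
P = B + -1.80·ex + 1.02·ey = (1.6066,1.0647)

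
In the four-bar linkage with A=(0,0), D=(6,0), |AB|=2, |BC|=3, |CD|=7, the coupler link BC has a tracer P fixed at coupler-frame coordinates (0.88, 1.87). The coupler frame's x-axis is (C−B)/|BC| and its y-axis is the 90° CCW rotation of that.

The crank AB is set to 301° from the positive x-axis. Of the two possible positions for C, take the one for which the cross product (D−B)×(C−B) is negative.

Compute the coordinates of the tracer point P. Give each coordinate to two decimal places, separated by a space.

A=(0,0), D=(6.00,0)
B = A + 2.00·(cos301°, sin301°) = (1.0301, -1.7143)
|BD| = 5.2573
circle(B,3.00) ∩ circle(D,7.00): a=-1.1756, h=2.7601
  candidates: C₊=(-0.9813,0.5115) cross=14.510; C₋=(0.8188,-4.7069) cross=-14.510
  mode - wants cross < 0 → take C=(0.8188,-4.7069) (cross=-14.510)
ex = (C−B)/|BC| = (-0.0704,-0.9975); ey = (0.9975,-0.0704)
P = B + 0.88·ex + 1.87·ey = (2.8334,-2.7239)

2.83 -2.72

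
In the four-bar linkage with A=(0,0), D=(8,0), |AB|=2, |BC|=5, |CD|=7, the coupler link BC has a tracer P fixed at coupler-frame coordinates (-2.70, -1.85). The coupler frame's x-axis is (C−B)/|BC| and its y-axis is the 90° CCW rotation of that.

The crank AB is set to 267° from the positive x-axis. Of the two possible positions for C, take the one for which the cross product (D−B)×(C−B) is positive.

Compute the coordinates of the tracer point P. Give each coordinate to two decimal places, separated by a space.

A=(0,0), D=(8.00,0)
B = A + 2.00·(cos267°, sin267°) = (-0.1047, -1.9973)
|BD| = 8.3471
circle(B,5.00) ∩ circle(D,7.00): a=2.7360, h=4.1850
  candidates: C₊=(1.5504,2.7209) cross=34.933; C₋=(3.5532,-5.4061) cross=-34.933
  mode + wants cross > 0 → take C=(1.5504,2.7209) (cross=34.933)
ex = (C−B)/|BC| = (0.3310,0.9436); ey = (-0.9436,0.3310)
P = B + -2.70·ex + -1.85·ey = (0.7473,-5.1574)

0.75 -5.16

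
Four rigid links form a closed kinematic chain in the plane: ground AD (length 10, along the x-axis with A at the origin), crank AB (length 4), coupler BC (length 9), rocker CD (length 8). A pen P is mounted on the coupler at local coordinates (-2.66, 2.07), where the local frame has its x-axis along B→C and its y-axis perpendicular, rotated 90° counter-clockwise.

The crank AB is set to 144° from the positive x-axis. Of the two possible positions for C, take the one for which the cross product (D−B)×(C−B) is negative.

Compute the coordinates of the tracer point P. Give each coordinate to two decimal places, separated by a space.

-3.64 5.70

A=(0,0), D=(10.00,0)
B = A + 4.00·(cos144°, sin144°) = (-3.2361, 2.3511)
|BD| = 13.4433
circle(B,9.00) ∩ circle(D,8.00): a=7.3539, h=5.1884
  candidates: C₊=(4.9119,6.1735) cross=69.750; C₋=(3.0971,-4.0435) cross=-69.750
  mode - wants cross < 0 → take C=(3.0971,-4.0435) (cross=-69.750)
ex = (C−B)/|BC| = (0.7037,-0.7105); ey = (0.7105,0.7037)
P = B + -2.66·ex + 2.07·ey = (-3.6371,5.6977)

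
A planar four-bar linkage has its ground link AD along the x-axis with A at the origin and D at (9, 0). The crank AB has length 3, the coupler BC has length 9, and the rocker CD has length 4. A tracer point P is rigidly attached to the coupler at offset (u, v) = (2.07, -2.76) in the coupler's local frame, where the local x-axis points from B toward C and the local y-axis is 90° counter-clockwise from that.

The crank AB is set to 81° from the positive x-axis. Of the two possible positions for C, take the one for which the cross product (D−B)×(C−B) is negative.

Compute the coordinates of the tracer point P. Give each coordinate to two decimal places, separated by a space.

A=(0,0), D=(9.00,0)
B = A + 3.00·(cos81°, sin81°) = (0.4693, 2.9631)
|BD| = 9.0306
circle(B,9.00) ∩ circle(D,4.00): a=8.1142, h=3.8936
  candidates: C₊=(9.4118,3.9787) cross=35.162; C₋=(6.8567,-3.3773) cross=-35.162
  mode - wants cross < 0 → take C=(6.8567,-3.3773) (cross=-35.162)
ex = (C−B)/|BC| = (0.7097,-0.7045); ey = (0.7045,0.7097)
P = B + 2.07·ex + -2.76·ey = (-0.0060,-0.4540)

-0.01 -0.45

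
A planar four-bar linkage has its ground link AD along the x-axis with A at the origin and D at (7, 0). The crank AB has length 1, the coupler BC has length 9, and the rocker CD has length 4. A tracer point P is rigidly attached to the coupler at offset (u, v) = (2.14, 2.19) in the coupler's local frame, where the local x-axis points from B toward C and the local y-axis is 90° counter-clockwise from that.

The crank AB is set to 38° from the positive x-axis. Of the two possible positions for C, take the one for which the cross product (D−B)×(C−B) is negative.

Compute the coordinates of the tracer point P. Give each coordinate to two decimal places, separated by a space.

3.70 1.55

A=(0,0), D=(7.00,0)
B = A + 1.00·(cos38°, sin38°) = (0.7880, 0.6157)
|BD| = 6.2424
circle(B,9.00) ∩ circle(D,4.00): a=8.3275, h=3.4136
  candidates: C₊=(9.4116,3.1913) cross=21.309; C₋=(8.7383,-3.6026) cross=-21.309
  mode - wants cross < 0 → take C=(8.7383,-3.6026) (cross=-21.309)
ex = (C−B)/|BC| = (0.8834,-0.4687); ey = (0.4687,0.8834)
P = B + 2.14·ex + 2.19·ey = (3.7048,1.5472)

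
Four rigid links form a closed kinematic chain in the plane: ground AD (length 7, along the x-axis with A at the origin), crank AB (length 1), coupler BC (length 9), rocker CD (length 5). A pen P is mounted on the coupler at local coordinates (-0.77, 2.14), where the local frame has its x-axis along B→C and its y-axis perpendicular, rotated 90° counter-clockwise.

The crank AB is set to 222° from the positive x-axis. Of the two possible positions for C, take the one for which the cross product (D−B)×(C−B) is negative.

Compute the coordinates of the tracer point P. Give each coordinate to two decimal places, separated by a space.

-0.39 1.58

A=(0,0), D=(7.00,0)
B = A + 1.00·(cos222°, sin222°) = (-0.7431, -0.6691)
|BD| = 7.7720
circle(B,9.00) ∩ circle(D,5.00): a=7.4887, h=4.9920
  candidates: C₊=(6.2879,4.9490) cross=38.798; C₋=(7.1475,-4.9978) cross=-38.798
  mode - wants cross < 0 → take C=(7.1475,-4.9978) (cross=-38.798)
ex = (C−B)/|BC| = (0.8767,-0.4810); ey = (0.4810,0.8767)
P = B + -0.77·ex + 2.14·ey = (-0.3890,1.5774)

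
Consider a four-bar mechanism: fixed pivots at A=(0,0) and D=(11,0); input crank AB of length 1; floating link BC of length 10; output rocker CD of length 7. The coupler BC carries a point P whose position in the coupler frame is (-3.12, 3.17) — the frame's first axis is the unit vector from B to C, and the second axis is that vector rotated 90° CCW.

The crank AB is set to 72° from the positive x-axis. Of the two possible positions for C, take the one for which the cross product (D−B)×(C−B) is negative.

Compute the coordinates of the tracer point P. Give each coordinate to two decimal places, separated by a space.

A=(0,0), D=(11.00,0)
B = A + 1.00·(cos72°, sin72°) = (0.3090, 0.9511)
|BD| = 10.7332
circle(B,10.00) ∩ circle(D,7.00): a=7.7424, h=6.3289
  candidates: C₊=(8.5818,6.5690) cross=67.930; C₋=(7.4602,-6.0390) cross=-67.930
  mode - wants cross < 0 → take C=(7.4602,-6.0390) (cross=-67.930)
ex = (C−B)/|BC| = (0.7151,-0.6990); ey = (0.6990,0.7151)
P = B + -3.12·ex + 3.17·ey = (0.2937,5.3989)

0.29 5.40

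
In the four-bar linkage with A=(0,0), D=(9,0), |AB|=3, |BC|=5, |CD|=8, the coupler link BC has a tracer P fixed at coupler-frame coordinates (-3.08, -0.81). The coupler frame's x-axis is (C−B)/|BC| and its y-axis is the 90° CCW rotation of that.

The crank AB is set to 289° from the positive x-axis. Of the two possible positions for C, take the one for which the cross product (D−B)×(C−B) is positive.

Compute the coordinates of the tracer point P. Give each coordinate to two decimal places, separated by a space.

A=(0,0), D=(9.00,0)
B = A + 3.00·(cos289°, sin289°) = (0.9767, -2.8366)
|BD| = 8.5100
circle(B,5.00) ∩ circle(D,8.00): a=1.9635, h=4.5983
  candidates: C₊=(1.2952,2.1533) cross=39.131; C₋=(4.3607,-6.5174) cross=-39.131
  mode + wants cross > 0 → take C=(1.2952,2.1533) (cross=39.131)
ex = (C−B)/|BC| = (0.0637,0.9980); ey = (-0.9980,0.0637)
P = B + -3.08·ex + -0.81·ey = (1.5888,-5.9619)

1.59 -5.96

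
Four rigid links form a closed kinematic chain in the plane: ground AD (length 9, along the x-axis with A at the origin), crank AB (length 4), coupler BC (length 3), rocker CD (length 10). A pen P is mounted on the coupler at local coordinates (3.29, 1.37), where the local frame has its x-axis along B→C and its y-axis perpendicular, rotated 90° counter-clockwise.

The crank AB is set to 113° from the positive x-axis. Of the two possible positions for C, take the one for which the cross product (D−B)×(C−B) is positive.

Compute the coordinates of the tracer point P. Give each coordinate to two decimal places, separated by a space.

A=(0,0), D=(9.00,0)
B = A + 4.00·(cos113°, sin113°) = (-1.5629, 3.6820)
|BD| = 11.1863
circle(B,3.00) ∩ circle(D,10.00): a=1.5256, h=2.5831
  candidates: C₊=(0.7279,5.6190) cross=28.895; C₋=(-0.9725,0.7407) cross=-28.895
  mode + wants cross > 0 → take C=(0.7279,5.6190) (cross=28.895)
ex = (C−B)/|BC| = (0.7636,0.6457); ey = (-0.6457,0.7636)
P = B + 3.29·ex + 1.37·ey = (0.0648,6.8524)

0.06 6.85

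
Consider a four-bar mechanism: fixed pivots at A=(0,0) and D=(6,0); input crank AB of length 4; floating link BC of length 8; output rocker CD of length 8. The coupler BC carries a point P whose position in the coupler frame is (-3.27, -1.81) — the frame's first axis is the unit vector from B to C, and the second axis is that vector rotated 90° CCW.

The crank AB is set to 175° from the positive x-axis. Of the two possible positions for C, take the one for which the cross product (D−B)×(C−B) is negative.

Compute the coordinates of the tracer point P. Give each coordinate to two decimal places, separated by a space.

-7.39 1.89

A=(0,0), D=(6.00,0)
B = A + 4.00·(cos175°, sin175°) = (-3.9848, 0.3486)
|BD| = 9.9909
circle(B,8.00) ∩ circle(D,8.00): a=4.9954, h=6.2487
  candidates: C₊=(1.2257,6.4192) cross=62.429; C₋=(0.7896,-6.0705) cross=-62.429
  mode - wants cross < 0 → take C=(0.7896,-6.0705) (cross=-62.429)
ex = (C−B)/|BC| = (0.5968,-0.8024); ey = (0.8024,0.5968)
P = B + -3.27·ex + -1.81·ey = (-7.3886,1.8923)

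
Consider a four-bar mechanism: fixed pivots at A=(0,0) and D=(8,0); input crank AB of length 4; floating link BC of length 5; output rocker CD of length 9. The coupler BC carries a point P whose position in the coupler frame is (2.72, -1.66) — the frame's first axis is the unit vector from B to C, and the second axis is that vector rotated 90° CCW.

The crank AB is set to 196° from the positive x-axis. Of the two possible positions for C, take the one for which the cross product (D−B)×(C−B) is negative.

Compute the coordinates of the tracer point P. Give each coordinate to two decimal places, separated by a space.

A=(0,0), D=(8.00,0)
B = A + 4.00·(cos196°, sin196°) = (-3.8450, -1.1025)
|BD| = 11.8962
circle(B,5.00) ∩ circle(D,9.00): a=3.5944, h=3.4756
  candidates: C₊=(-0.5882,2.6913) cross=41.347; C₋=(0.0560,-4.2301) cross=-41.347
  mode - wants cross < 0 → take C=(0.0560,-4.2301) (cross=-41.347)
ex = (C−B)/|BC| = (0.7802,-0.6255); ey = (0.6255,0.7802)
P = B + 2.72·ex + -1.66·ey = (-2.7612,-4.0991)

-2.76 -4.10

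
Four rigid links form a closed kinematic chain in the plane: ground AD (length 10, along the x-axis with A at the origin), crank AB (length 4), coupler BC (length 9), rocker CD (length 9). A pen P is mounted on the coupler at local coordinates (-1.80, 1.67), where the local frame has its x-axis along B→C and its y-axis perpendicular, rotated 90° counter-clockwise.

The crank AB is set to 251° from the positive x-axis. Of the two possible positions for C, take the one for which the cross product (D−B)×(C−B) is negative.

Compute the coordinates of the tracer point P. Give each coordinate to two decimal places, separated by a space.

-2.02 -1.44

A=(0,0), D=(10.00,0)
B = A + 4.00·(cos251°, sin251°) = (-1.3023, -3.7821)
|BD| = 11.9183
circle(B,9.00) ∩ circle(D,9.00): a=5.9591, h=6.7445
  candidates: C₊=(2.2086,4.5049) cross=80.383; C₋=(6.4891,-8.2870) cross=-80.383
  mode - wants cross < 0 → take C=(6.4891,-8.2870) (cross=-80.383)
ex = (C−B)/|BC| = (0.8657,-0.5005); ey = (0.5005,0.8657)
P = B + -1.80·ex + 1.67·ey = (-2.0246,-1.4354)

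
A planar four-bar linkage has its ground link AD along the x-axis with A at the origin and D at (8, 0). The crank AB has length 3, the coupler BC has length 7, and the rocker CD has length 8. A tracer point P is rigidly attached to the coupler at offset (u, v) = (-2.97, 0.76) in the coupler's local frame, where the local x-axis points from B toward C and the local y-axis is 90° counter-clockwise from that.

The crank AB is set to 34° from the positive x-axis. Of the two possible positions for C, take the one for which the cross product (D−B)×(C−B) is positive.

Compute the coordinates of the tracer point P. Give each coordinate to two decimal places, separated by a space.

A=(0,0), D=(8.00,0)
B = A + 3.00·(cos34°, sin34°) = (2.4871, 1.6776)
|BD| = 5.7625
circle(B,7.00) ∩ circle(D,8.00): a=1.5797, h=6.8194
  candidates: C₊=(5.9837,7.7417) cross=39.297; C₋=(2.0131,-5.3064) cross=-39.297
  mode + wants cross > 0 → take C=(5.9837,7.7417) (cross=39.297)
ex = (C−B)/|BC| = (0.4995,0.8663); ey = (-0.8663,0.4995)
P = B + -2.97·ex + 0.76·ey = (0.3452,-0.5157)

0.35 -0.52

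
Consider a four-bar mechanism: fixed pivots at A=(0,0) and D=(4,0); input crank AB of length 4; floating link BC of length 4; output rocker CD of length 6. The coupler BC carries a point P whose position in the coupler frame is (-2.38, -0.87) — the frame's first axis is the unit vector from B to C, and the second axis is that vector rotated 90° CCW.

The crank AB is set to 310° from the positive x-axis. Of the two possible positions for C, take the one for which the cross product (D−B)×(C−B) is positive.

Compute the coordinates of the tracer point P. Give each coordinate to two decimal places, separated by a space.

5.03 -2.47

A=(0,0), D=(4.00,0)
B = A + 4.00·(cos310°, sin310°) = (2.5712, -3.0642)
|BD| = 3.3809
circle(B,4.00) ∩ circle(D,6.00): a=-1.2673, h=3.7939
  candidates: C₊=(-1.4029,-2.6093) cross=12.827; C₋=(5.4741,-5.8161) cross=-12.827
  mode + wants cross > 0 → take C=(-1.4029,-2.6093) (cross=12.827)
ex = (C−B)/|BC| = (-0.9935,0.1137); ey = (-0.1137,-0.9935)
P = B + -2.38·ex + -0.87·ey = (5.0346,-2.4705)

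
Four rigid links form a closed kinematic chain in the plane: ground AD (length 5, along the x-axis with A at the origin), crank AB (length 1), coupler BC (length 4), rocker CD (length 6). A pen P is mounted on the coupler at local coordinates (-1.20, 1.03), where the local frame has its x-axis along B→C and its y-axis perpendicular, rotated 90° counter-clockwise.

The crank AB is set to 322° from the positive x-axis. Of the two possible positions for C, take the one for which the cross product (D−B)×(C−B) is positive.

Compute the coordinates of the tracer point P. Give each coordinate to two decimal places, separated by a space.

A=(0,0), D=(5.00,0)
B = A + 1.00·(cos322°, sin322°) = (0.7880, -0.6157)
|BD| = 4.2567
circle(B,4.00) ∩ circle(D,6.00): a=-0.2208, h=3.9939
  candidates: C₊=(-0.0082,3.3043) cross=17.001; C₋=(1.1471,-4.5995) cross=-17.001
  mode + wants cross > 0 → take C=(-0.0082,3.3043) (cross=17.001)
ex = (C−B)/|BC| = (-0.1990,0.9800); ey = (-0.9800,-0.1990)
P = B + -1.20·ex + 1.03·ey = (0.0175,-1.9967)

0.02 -2.00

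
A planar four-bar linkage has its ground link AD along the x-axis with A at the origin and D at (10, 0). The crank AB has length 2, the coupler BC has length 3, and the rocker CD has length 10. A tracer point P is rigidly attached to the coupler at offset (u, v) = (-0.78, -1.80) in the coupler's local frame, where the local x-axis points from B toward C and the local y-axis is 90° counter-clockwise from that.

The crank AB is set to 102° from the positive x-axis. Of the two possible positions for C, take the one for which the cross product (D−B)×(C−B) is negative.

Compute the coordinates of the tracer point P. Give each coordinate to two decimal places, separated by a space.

A=(0,0), D=(10.00,0)
B = A + 2.00·(cos102°, sin102°) = (-0.4158, 1.9563)
|BD| = 10.5979
circle(B,3.00) ∩ circle(D,10.00): a=1.0057, h=2.8264
  candidates: C₊=(1.0943,4.5485) cross=29.954; C₋=(0.0509,-1.0072) cross=-29.954
  mode - wants cross < 0 → take C=(0.0509,-1.0072) (cross=-29.954)
ex = (C−B)/|BC| = (0.1556,-0.9878); ey = (0.9878,0.1556)
P = B + -0.78·ex + -1.80·ey = (-2.3152,2.4468)

-2.32 2.45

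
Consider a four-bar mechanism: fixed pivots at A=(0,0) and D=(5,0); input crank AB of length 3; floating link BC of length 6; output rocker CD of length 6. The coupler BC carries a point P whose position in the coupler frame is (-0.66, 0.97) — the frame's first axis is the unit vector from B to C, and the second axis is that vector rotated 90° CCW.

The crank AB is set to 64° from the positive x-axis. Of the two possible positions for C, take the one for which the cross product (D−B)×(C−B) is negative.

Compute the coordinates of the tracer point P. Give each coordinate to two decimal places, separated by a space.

2.41 3.11

A=(0,0), D=(5.00,0)
B = A + 3.00·(cos64°, sin64°) = (1.3151, 2.6964)
|BD| = 4.5661
circle(B,6.00) ∩ circle(D,6.00): a=2.2830, h=5.5487
  candidates: C₊=(6.4342,5.8261) cross=25.336; C₋=(-0.1191,-3.1297) cross=-25.336
  mode - wants cross < 0 → take C=(-0.1191,-3.1297) (cross=-25.336)
ex = (C−B)/|BC| = (-0.2390,-0.9710); ey = (0.9710,-0.2390)
P = B + -0.66·ex + 0.97·ey = (2.4148,3.1054)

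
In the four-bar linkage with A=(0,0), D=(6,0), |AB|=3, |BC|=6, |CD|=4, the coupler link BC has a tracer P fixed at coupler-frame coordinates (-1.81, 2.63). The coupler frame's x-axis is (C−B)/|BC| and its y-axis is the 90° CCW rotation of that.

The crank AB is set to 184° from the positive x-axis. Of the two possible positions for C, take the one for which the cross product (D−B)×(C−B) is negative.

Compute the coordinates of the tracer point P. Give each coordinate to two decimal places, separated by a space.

-3.82 2.87

A=(0,0), D=(6.00,0)
B = A + 3.00·(cos184°, sin184°) = (-2.9927, -0.2093)
|BD| = 8.9951
circle(B,6.00) ∩ circle(D,4.00): a=5.6093, h=2.1298
  candidates: C₊=(2.5655,2.0504) cross=19.158; C₋=(2.6646,-2.2080) cross=-19.158
  mode - wants cross < 0 → take C=(2.6646,-2.2080) (cross=-19.158)
ex = (C−B)/|BC| = (0.9429,-0.3331); ey = (0.3331,0.9429)
P = B + -1.81·ex + 2.63·ey = (-3.8232,2.8735)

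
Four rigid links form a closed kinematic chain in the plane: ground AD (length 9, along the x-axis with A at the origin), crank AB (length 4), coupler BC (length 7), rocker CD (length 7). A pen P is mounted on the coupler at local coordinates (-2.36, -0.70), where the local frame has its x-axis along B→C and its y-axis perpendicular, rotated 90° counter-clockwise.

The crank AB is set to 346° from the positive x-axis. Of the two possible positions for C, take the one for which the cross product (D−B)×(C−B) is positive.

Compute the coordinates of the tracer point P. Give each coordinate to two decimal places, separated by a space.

A=(0,0), D=(9.00,0)
B = A + 4.00·(cos346°, sin346°) = (3.8812, -0.9677)
|BD| = 5.2095
circle(B,7.00) ∩ circle(D,7.00): a=2.6047, h=6.4973
  candidates: C₊=(5.2337,5.9004) cross=33.848; C₋=(7.6475,-6.8681) cross=-33.848
  mode + wants cross > 0 → take C=(5.2337,5.9004) (cross=33.848)
ex = (C−B)/|BC| = (0.1932,0.9812); ey = (-0.9812,0.1932)
P = B + -2.36·ex + -0.70·ey = (4.1120,-3.4185)

4.11 -3.42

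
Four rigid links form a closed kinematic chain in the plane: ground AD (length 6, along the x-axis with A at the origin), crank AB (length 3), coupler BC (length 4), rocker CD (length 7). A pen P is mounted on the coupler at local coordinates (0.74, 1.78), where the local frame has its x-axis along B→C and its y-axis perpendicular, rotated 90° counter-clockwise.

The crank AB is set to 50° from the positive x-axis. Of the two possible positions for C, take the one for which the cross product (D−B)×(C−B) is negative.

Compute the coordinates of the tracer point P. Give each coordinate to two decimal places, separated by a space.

2.61 0.49

A=(0,0), D=(6.00,0)
B = A + 3.00·(cos50°, sin50°) = (1.9284, 2.2981)
|BD| = 4.6754
circle(B,4.00) ∩ circle(D,7.00): a=-1.1914, h=3.8185
  candidates: C₊=(2.7677,6.2091) cross=17.853; C₋=(-0.9861,-0.4416) cross=-17.853
  mode - wants cross < 0 → take C=(-0.9861,-0.4416) (cross=-17.853)
ex = (C−B)/|BC| = (-0.7286,-0.6849); ey = (0.6849,-0.7286)
P = B + 0.74·ex + 1.78·ey = (2.6084,0.4944)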